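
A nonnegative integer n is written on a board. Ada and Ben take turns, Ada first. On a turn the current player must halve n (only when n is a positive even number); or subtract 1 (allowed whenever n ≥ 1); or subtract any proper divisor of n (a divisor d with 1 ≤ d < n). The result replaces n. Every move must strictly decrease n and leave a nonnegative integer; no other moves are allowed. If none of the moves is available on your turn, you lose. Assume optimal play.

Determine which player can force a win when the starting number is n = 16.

Ada wins.

Label each position W (a win for the player to move) or L (a loss). A position with no legal move is L; any other position is W exactly when some move reaches an L, and L when every move reaches a W.
n=0: no move → L
n=1: reaches L-position 0 → W
n=2: only reaches 1(W), which is W → L
n=3: reaches L-position 2 → W
n=4: reaches L-position 2 → W
n=5: only reaches 4(W), which is W → L
n=6: reaches L-position 5 → W
n=7: only reaches 6(W), which is W → L
n=8: reaches L-position 7 → W
n=9: only reaches 6(W), 8(W), all W → L
n=10: reaches L-position 5 → W
n=11: only reaches 10(W), which is W → L
n=12: reaches L-position 9 → W
n=13: only reaches 12(W), which is W → L
n=14: reaches L-position 7 → W
n=15: only reaches 10(W), 12(W), 14(W), all W → L
n=16: reaches L-position 15 → W
From 16 Ada can move to 15, reaching an L position.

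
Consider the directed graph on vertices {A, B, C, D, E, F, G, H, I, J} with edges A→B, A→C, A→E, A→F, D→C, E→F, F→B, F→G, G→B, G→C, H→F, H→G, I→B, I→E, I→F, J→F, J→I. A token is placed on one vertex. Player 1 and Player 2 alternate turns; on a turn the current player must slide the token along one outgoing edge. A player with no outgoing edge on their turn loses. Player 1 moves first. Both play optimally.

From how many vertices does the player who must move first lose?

Positions with no move are L. A position that does have a move is losing for the player to move precisely when every available move leads to a winning position for the opponent. Fill in the labels:
Every edge goes from a vertex to one that appears earlier in the order B, C, G, F, H, E, I, D, J, A, so processing vertices in that order labels each vertex after all of its successors.
B: no outgoing edge → L
C: no outgoing edge → L
G: →C(L), so W
F: →B(L), so W
H: →F(W), G(W) — all W, so L
E: →F(W) only, which is W, so L
I: →E(L), so W
D: →C(L), so W
J: →I(W), F(W) — all W, so L
A: →E(L), so W
The L vertices are B, C, E, H, J; that is 5 in all.

5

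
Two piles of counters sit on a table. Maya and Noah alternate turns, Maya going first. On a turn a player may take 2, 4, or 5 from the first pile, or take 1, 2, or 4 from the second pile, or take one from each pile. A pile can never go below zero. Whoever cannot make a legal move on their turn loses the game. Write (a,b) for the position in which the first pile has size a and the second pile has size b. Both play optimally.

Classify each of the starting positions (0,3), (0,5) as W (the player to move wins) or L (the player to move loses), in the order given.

Compute win/loss labels from the base case upward. A position with no move is L. Any other position is W if it can reach an L in one move, else L.
No move ever increases a pile, so every position that can arise here has a ≤ 0 and b ≤ 5; it is enough to label the cells with 0 ≤ a ≤ 0 and 0 ≤ b ≤ 5.
Every move lowers a or b (never raises either), so fill the grid row by row in increasing a, and left to right within a row: each cell's successors are then already labelled.
      b=0  b=1  b=2  b=3  b=4  b=5
a=0:    L    W    W    L    W    W
Cells with no legal move (terminal, hence L): (0,0).
The remaining L cells, each justified by listing all of its moves:
(0,3): L (options (0,2)(W), (0,1)(W) are all W)
Every other cell has at least one move into one of the L cells above, so it is W.
(0,3): one of the L cells justified above, so L
(0,5): the move to (0,3) reaches an L cell, so W

(0,3): L, (0,5): W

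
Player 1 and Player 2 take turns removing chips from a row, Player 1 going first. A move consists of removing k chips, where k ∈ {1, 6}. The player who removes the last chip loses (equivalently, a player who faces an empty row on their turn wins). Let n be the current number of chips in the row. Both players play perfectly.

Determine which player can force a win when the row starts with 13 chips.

Classify positions by backward induction: terminal positions (no move available) are W. From any other position, the mover wins iff some move reaches an L.
n=0: no move; the opponent has just taken the last chip and therefore loses → W
n=1: only reaches 0(W), which is W → L
n=2: reaches L-position 1 → W
n=3: only reaches 2(W), which is W → L
n=4: reaches L-position 3 → W
n=5: only reaches 4(W), which is W → L
n=6: reaches L-position 5 → W
n=7: reaches L-position 1 → W
n=8: only reaches 7(W), 2(W), all W → L
n=9: reaches L-position 8 → W
n=10: only reaches 9(W), 4(W), all W → L
n=11: reaches L-position 10 → W
n=12: only reaches 11(W), 6(W), all W → L
n=13: reaches L-position 12 → W
The starting position 13 is W: Player 1 should remove 1, leaving 12, handing over an L position.

Player 1 wins.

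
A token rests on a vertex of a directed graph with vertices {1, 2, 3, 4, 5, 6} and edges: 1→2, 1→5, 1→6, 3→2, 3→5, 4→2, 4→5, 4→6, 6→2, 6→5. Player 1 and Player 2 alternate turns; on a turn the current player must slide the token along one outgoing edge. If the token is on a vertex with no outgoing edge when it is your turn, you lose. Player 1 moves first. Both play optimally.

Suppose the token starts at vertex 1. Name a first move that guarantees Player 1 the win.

Label each position W (a win for the player to move) or L (a loss). A position with no legal move is L; any other position is W exactly when some move reaches an L, and L when every move reaches a W.
Every edge goes from a vertex to one that appears earlier in the order 2, 5, 6, 1, 4, 3, so processing vertices in that order labels each vertex after all of its successors.
2: no outgoing edge → L
5: no outgoing edge → L
6: reaches L-position 5 → W
1: reaches L-position 5 → W
4: reaches L-position 5 → W
3: reaches L-position 5 → W
From 1, the L positions reachable in one move are: 5, 2. Any move reaching one of these is winning.

Move to 5.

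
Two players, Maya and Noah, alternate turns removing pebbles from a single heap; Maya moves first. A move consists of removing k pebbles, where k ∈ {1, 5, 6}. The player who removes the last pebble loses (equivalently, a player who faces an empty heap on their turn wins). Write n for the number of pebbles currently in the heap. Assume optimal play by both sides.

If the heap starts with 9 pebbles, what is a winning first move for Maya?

Label each position W (a win for the player to move) or L (a loss). A position with no legal move is W; any other position is W exactly when some move reaches an L, and L when every move reaches a W.
n=0: no move; the opponent has just taken the last pebble and therefore loses → W
n=1: →0(W) only, which is W, so L
n=2: →1(L), so W
n=3: →2(W) only, which is W, so L
n=4: →3(L), so W
n=5: →4(W), 0(W) — all W, so L
n=6: →5(L), so W
n=7: →1(L), so W
n=8: →3(L), so W
n=9: →3(L), so W
From 9, the L positions reachable in one move are: 3.

Remove 6, leaving 3.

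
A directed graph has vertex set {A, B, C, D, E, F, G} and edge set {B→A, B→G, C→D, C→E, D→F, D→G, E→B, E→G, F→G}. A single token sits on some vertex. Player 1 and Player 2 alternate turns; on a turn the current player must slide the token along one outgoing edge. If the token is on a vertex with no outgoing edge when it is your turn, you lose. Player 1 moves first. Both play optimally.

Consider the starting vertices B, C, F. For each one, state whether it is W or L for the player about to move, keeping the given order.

Build the W/L table. Terminal = L. A non-terminal position is W if it has a move to some L; otherwise it is L.
Every edge goes from a vertex to one that appears earlier in the order G, A, B, E, F, D, C, so processing vertices in that order labels each vertex after all of its successors.
G: no outgoing edge → L
A: no outgoing edge → L
B: W (go to A, an L position)
E: W (go to G, an L position)
F: W (go to G, an L position)
D: W (go to G, an L position)
C: L (options D(W), E(W) are all W)

B: W, C: L, F: W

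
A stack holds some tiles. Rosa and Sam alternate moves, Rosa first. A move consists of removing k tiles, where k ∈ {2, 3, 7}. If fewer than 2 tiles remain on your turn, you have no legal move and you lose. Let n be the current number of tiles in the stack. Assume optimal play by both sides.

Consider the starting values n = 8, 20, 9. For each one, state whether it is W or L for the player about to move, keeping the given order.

8: W, 20: L, 9: W

Work bottom-up. With no move the player to move loses. Otherwise the position is W if at least one move leads to an L position for the opponent, and L if every move leads to a W.
n=0: no move → L
n=1: no move → L
n=2: →0(L), so W
n=3: →1(L), so W
n=4: →1(L), so W
n=5: →3(W), 2(W) — all W, so L
n=6: →4(W), 3(W) — all W, so L
n=7: →5(L), so W
n=8: →6(L), so W
n=9: →6(L), so W
n=10: →8(W), 7(W), 3(W) — all W, so L
n=11: →9(W), 8(W), 4(W) — all W, so L
n=12: →10(L), so W
n=13: →11(L), so W
n=14: →11(L), so W
n=15: →13(W), 12(W), 8(W) — all W, so L
n=16: →14(W), 13(W), 9(W) — all W, so L
n=17: →15(L), so W
n=18: →16(L), so W
n=19: →16(L), so W
n=20: →18(W), 17(W), 13(W) — all W, so L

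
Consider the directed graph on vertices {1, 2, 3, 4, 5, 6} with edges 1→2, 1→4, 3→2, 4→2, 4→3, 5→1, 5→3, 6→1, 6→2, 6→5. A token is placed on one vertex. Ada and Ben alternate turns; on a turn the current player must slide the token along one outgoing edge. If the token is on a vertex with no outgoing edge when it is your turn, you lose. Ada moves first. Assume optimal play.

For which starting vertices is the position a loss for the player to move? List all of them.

Use the standard recursion: the mover loses at a terminal position; elsewhere, the mover wins exactly when some move hands the opponent an L position.
Every edge goes from a vertex to one that appears earlier in the order 2, 3, 4, 1, 5, 6, so processing vertices in that order labels each vertex after all of its successors.
2: no outgoing edge → L
3: can move to 2, which is L ⇒ W
4: can move to 2, which is L ⇒ W
1: can move to 2, which is L ⇒ W
5: moves to 1(W), 3(W); every one is W ⇒ L
6: can move to 5, which is L ⇒ W
Reading off the rows marked L gives the requested list; there are 2 such vertices.

2, 5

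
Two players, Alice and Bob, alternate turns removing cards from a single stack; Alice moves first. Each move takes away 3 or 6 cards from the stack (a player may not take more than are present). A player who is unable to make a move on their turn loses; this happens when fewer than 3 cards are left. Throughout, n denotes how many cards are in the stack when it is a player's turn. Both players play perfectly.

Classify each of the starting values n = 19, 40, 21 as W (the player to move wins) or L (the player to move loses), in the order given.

19: L, 40: W, 21: W

Build the W/L table. Terminal = L. A non-terminal position is W if it has a move to some L; otherwise it is L.
n=0: no move → L
n=1: no move → L
n=2: no move → L
n=3: →0(L), so W
n=4: →1(L), so W
n=5: →2(L), so W
n=6: →0(L), so W
n=7: →1(L), so W
n=8: →2(L), so W
n=9: →6(W), 3(W) — all W, so L
n=10: →7(W), 4(W) — all W, so L
n=11: →8(W), 5(W) — all W, so L
n=12: →9(L), so W
n=13: →10(L), so W
n=14: →11(L), so W
n=15: →9(L), so W
n=16: →10(L), so W
n=17: →11(L), so W
n=18: →15(W), 12(W) — all W, so L
n=19: →16(W), 13(W) — all W, so L
n=20: →17(W), 14(W) — all W, so L
n=21: →18(L), so W
n=22: →19(L), so W
n=23: →20(L), so W
n=24: →18(L), so W
n=25: →19(L), so W
n=26: →20(L), so W
n=27: →24(W), 21(W) — all W, so L
n=28: →25(W), 22(W) — all W, so L
n=29: →26(W), 23(W) — all W, so L
n=30: →27(L), so W
n=31: →28(L), so W
n=32: →29(L), so W
n=33: →27(L), so W
n=34: →28(L), so W
n=35: →29(L), so W
n=36: →33(W), 30(W) — all W, so L
n=37: →34(W), 31(W) — all W, so L
n=38: →35(W), 32(W) — all W, so L
n=39: →36(L), so W
n=40: →37(L), so W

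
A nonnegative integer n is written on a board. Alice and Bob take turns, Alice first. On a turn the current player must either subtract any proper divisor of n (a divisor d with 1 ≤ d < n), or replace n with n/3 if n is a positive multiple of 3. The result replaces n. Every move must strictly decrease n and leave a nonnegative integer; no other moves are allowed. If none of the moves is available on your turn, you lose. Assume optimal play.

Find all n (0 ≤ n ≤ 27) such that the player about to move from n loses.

0, 1, 4, 7, 9, 11, 13, 15, 17, 19, 23, 25

Positions with no move are L. A position that does have a move is losing for the player to move precisely when every available move leads to a winning position for the opponent. Fill in the labels:
n=0: no move → L
n=1: no move → L
n=2: can move to 1, which is L ⇒ W
n=3: can move to 1, which is L ⇒ W
n=4: moves to 2(W), 3(W); every one is W ⇒ L
n=5: can move to 4, which is L ⇒ W
n=6: can move to 4, which is L ⇒ W
n=7: the only move is to 6(W), a W ⇒ L
n=8: can move to 4, which is L ⇒ W
n=9: moves to 3(W), 6(W), 8(W); every one is W ⇒ L
n=10: can move to 9, which is L ⇒ W
n=11: the only move is to 10(W), a W ⇒ L
n=12: can move to 4, which is L ⇒ W
n=13: the only move is to 12(W), a W ⇒ L
n=14: can move to 7, which is L ⇒ W
n=15: moves to 5(W), 10(W), 12(W), 14(W); every one is W ⇒ L
n=16: can move to 15, which is L ⇒ W
n=17: the only move is to 16(W), a W ⇒ L
n=18: can move to 9, which is L ⇒ W
n=19: the only move is to 18(W), a W ⇒ L
n=20: can move to 15, which is L ⇒ W
n=21: can move to 7, which is L ⇒ W
n=22: can move to 11, which is L ⇒ W
n=23: the only move is to 22(W), a W ⇒ L
n=24: can move to 23, which is L ⇒ W
n=25: moves to 20(W), 24(W); every one is W ⇒ L
n=26: can move to 13, which is L ⇒ W
n=27: can move to 9, which is L ⇒ W
Reading off the rows marked L gives the requested list; there are 12 such values of n.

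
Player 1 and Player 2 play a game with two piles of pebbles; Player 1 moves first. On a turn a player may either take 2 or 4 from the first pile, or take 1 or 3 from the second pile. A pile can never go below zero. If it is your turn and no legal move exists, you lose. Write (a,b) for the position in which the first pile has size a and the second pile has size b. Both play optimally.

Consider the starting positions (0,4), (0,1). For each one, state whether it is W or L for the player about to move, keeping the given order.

(0,4): L, (0,1): W

Use the standard recursion: the mover loses at a terminal position; elsewhere, the mover wins exactly when some move hands the opponent an L position.
No move ever increases a pile, so every position that can arise here has a ≤ 0 and b ≤ 4; it is enough to label the cells with 0 ≤ a ≤ 0 and 0 ≤ b ≤ 4.
Every move lowers a or b (never raises either), so fill the grid row by row in increasing a, and left to right within a row: each cell's successors are then already labelled.
      b=0  b=1  b=2  b=3  b=4
a=0:    L    W    L    W    L
Cells with no legal move (terminal, hence L): (0,0).
The remaining L cells, each justified by listing all of its moves:
(0,2): →(0,1)(W) only, which is W, so L
(0,4): →(0,3)(W), (0,1)(W) — all W, so L
Every other cell has at least one move into one of the L cells above, so it is W.
(0,4): one of the L cells justified above, so L
(0,1): the move to (0,0) reaches an L cell, so W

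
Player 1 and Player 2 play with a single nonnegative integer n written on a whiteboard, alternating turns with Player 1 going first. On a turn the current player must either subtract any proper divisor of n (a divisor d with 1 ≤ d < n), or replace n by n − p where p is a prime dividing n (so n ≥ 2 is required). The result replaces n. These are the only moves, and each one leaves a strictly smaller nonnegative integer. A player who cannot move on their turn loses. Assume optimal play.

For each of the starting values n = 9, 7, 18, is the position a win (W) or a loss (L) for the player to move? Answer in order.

Positions with no move are L. A position that does have a move is losing for the player to move precisely when every available move leads to a winning position for the opponent. Fill in the labels:
n=0: no move → L
n=1: no move → L
n=2: →0(L), so W
n=3: →0(L), so W
n=4: →2(W), 3(W) — all W, so L
n=5: →0(L), so W
n=6: →4(L), so W
n=7: →0(L), so W
n=8: →4(L), so W
n=9: →6(W), 8(W) — all W, so L
n=10: →9(L), so W
n=11: →0(L), so W
n=12: →9(L), so W
n=13: →0(L), so W
n=14: →7(W), 12(W), 13(W) — all W, so L
n=15: →14(L), so W
n=16: →14(L), so W
n=17: →0(L), so W
n=18: →9(L), so W

9: L, 7: W, 18: W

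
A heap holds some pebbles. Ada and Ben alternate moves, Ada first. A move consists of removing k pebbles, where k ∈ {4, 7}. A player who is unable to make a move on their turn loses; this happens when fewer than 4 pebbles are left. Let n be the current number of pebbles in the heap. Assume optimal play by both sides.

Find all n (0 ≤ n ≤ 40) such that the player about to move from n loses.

0, 1, 2, 3, 11, 12, 13, 14, 22, 23, 24, 25, 33, 34, 35, 36

Use the standard recursion: the mover loses at a terminal position; elsewhere, the mover wins exactly when some move hands the opponent an L position.
n=0: no move → L
n=1: no move → L
n=2: no move → L
n=3: no move → L
n=4: →0(L), so W
n=5: →1(L), so W
n=6: →2(L), so W
n=7: →3(L), so W
n=8: →1(L), so W
n=9: →2(L), so W
n=10: →3(L), so W
n=11: →7(W), 4(W) — all W, so L
n=12: →8(W), 5(W) — all W, so L
n=13: →9(W), 6(W) — all W, so L
n=14: →10(W), 7(W) — all W, so L
n=15: →11(L), so W
n=16: →12(L), so W
n=17: →13(L), so W
n=18: →14(L), so W
n=19: →12(L), so W
n=20: →13(L), so W
n=21: →14(L), so W
n=22: →18(W), 15(W) — all W, so L
n=23: →19(W), 16(W) — all W, so L
n=24: →20(W), 17(W) — all W, so L
n=25: →21(W), 18(W) — all W, so L
n=26: →22(L), so W
n=27: →23(L), so W
n=28: →24(L), so W
n=29: →25(L), so W
n=30: →23(L), so W
n=31: →24(L), so W
n=32: →25(L), so W
n=33: →29(W), 26(W) — all W, so L
n=34: →30(W), 27(W) — all W, so L
n=35: →31(W), 28(W) — all W, so L
n=36: →32(W), 29(W) — all W, so L
n=37: →33(L), so W
n=38: →34(L), so W
n=39: →35(L), so W
n=40: →36(L), so W
The losing starting values of n are exactly the entries labelled L in this table (16 of them).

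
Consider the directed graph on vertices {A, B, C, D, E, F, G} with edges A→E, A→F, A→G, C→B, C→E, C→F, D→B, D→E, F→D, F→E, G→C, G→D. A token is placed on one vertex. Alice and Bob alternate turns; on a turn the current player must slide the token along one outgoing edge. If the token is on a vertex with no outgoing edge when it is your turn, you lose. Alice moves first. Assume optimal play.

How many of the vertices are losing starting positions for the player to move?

Work bottom-up. With no move the player to move loses. Otherwise the position is W if at least one move leads to an L position for the opponent, and L if every move leads to a W.
Every edge goes from a vertex to one that appears earlier in the order E, B, D, F, C, G, A, so processing vertices in that order labels each vertex after all of its successors.
E: no outgoing edge → L
B: no outgoing edge → L
D: can move to B, which is L ⇒ W
F: can move to E, which is L ⇒ W
C: can move to B, which is L ⇒ W
G: moves to C(W), D(W); every one is W ⇒ L
A: can move to G, which is L ⇒ W
The L vertices are B, E, G; that is 3 in all.

3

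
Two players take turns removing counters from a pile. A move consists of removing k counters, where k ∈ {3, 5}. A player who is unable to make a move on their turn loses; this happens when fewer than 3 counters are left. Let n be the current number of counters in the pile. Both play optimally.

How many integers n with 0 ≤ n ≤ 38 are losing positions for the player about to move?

15

Use the standard recursion: the mover loses at a terminal position; elsewhere, the mover wins exactly when some move hands the opponent an L position.
n=0: no move → L
n=1: no move → L
n=2: no move → L
n=3: W (go to 0, an L position)
n=4: W (go to 1, an L position)
n=5: W (go to 2, an L position)
n=6: W (go to 1, an L position)
n=7: W (go to 2, an L position)
n=8: L (options 5(W), 3(W) are all W)
n=9: L (options 6(W), 4(W) are all W)
n=10: L (options 7(W), 5(W) are all W)
n=11: W (go to 8, an L position)
n=12: W (go to 9, an L position)
n=13: W (go to 10, an L position)
n=14: W (go to 9, an L position)
n=15: W (go to 10, an L position)
n=16: L (options 13(W), 11(W) are all W)
n=17: L (options 14(W), 12(W) are all W)
n=18: L (options 15(W), 13(W) are all W)
n=19: W (go to 16, an L position)
n=20: W (go to 17, an L position)
n=21: W (go to 18, an L position)
n=22: W (go to 17, an L position)
n=23: W (go to 18, an L position)
n=24: L (options 21(W), 19(W) are all W)
n=25: L (options 22(W), 20(W) are all W)
n=26: L (options 23(W), 21(W) are all W)
n=27: W (go to 24, an L position)
n=28: W (go to 25, an L position)
n=29: W (go to 26, an L position)
n=30: W (go to 25, an L position)
n=31: W (go to 26, an L position)
n=32: L (options 29(W), 27(W) are all W)
n=33: L (options 30(W), 28(W) are all W)
n=34: L (options 31(W), 29(W) are all W)
n=35: W (go to 32, an L position)
n=36: W (go to 33, an L position)
n=37: W (go to 34, an L position)
n=38: W (go to 33, an L position)
L entries with 0 ≤ n ≤ 38: n = 0, 1, 2, 8, 9, 10, 16, 17, 18, 24, 25, 26, 32, 33, 34; that makes 15.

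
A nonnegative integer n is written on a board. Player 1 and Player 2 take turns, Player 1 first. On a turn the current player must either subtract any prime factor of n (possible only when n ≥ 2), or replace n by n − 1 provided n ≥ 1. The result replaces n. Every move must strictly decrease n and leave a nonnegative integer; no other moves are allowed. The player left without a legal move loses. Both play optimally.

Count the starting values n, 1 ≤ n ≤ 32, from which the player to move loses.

Work bottom-up. With no move the player to move loses. Otherwise the position is W if at least one move leads to an L position for the opponent, and L if every move leads to a W.
n=0: no move → L
n=1: →0(L), so W
n=2: →0(L), so W
n=3: →0(L), so W
n=4: →2(W), 3(W) — all W, so L
n=5: →0(L), so W
n=6: →4(L), so W
n=7: →0(L), so W
n=8: →6(W), 7(W) — all W, so L
n=9: →8(L), so W
n=10: →8(L), so W
n=11: →0(L), so W
n=12: →9(W), 10(W), 11(W) — all W, so L
n=13: →0(L), so W
n=14: →12(L), so W
n=15: →12(L), so W
n=16: →14(W), 15(W) — all W, so L
n=17: →0(L), so W
n=18: →16(L), so W
n=19: →0(L), so W
n=20: →15(W), 18(W), 19(W) — all W, so L
n=21: →20(L), so W
n=22: →20(L), so W
n=23: →0(L), so W
n=24: →21(W), 22(W), 23(W) — all W, so L
n=25: →20(L), so W
n=26: →24(L), so W
n=27: →24(L), so W
n=28: →21(W), 26(W), 27(W) — all W, so L
n=29: →0(L), so W
n=30: →28(L), so W
n=31: →0(L), so W
n=32: →30(W), 31(W) — all W, so L
L entries with 1 ≤ n ≤ 32 (n=0 is outside the asked range and is not counted): n = 4, 8, 12, 16, 20, 24, 28, 32; that makes 8.

8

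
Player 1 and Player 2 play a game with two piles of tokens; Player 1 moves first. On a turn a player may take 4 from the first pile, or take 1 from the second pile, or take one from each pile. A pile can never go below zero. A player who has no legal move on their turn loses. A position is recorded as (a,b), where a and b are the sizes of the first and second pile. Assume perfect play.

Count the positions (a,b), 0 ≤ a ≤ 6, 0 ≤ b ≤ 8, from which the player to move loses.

28

Positions with no move are L. A position that does have a move is losing for the player to move precisely when every available move leads to a winning position for the opponent. Fill in the labels:
Every move lowers a or b (never raises either), so fill the grid row by row in increasing a, and left to right within a row: each cell's successors are then already labelled.
      b=0  b=1  b=2  b=3  b=4  b=5  b=6  b=7  b=8
a=0:    L    W    L    W    L    W    L    W    L
a=1:    L    W    L    W    L    W    L    W    L
a=2:    L    W    L    W    L    W    L    W    L
a=3:    L    W    L    W    L    W    L    W    L
a=4:    W    W    W    W    W    W    W    W    W
a=5:    W    L    W    L    W    L    W    L    W
a=6:    W    L    W    L    W    L    W    L    W
Cells with no legal move (terminal, hence L): (0,0), (1,0), (2,0), (3,0).
The remaining L cells, each justified by listing all of its moves:
(0,2): only reaches (0,1)(W), which is W → L
(0,4): only reaches (0,3)(W), which is W → L
(0,6): only reaches (0,5)(W), which is W → L
(0,8): only reaches (0,7)(W), which is W → L
(1,2): only reaches (1,1)(W), (0,1)(W), all W → L
(1,4): only reaches (1,3)(W), (0,3)(W), all W → L
(1,6): only reaches (1,5)(W), (0,5)(W), all W → L
(1,8): only reaches (1,7)(W), (0,7)(W), all W → L
(2,2): only reaches (2,1)(W), (1,1)(W), all W → L
(2,4): only reaches (2,3)(W), (1,3)(W), all W → L
(2,6): only reaches (2,5)(W), (1,5)(W), all W → L
(2,8): only reaches (2,7)(W), (1,7)(W), all W → L
(3,2): only reaches (3,1)(W), (2,1)(W), all W → L
(3,4): only reaches (3,3)(W), (2,3)(W), all W → L
(3,6): only reaches (3,5)(W), (2,5)(W), all W → L
(3,8): only reaches (3,7)(W), (2,7)(W), all W → L
(5,1): only reaches (1,1)(W), (5,0)(W), (4,0)(W), all W → L
(5,3): only reaches (1,3)(W), (5,2)(W), (4,2)(W), all W → L
(5,5): only reaches (1,5)(W), (5,4)(W), (4,4)(W), all W → L
(5,7): only reaches (1,7)(W), (5,6)(W), (4,6)(W), all W → L
(6,1): only reaches (2,1)(W), (6,0)(W), (5,0)(W), all W → L
(6,3): only reaches (2,3)(W), (6,2)(W), (5,2)(W), all W → L
(6,5): only reaches (2,5)(W), (6,4)(W), (5,4)(W), all W → L
(6,7): only reaches (2,7)(W), (6,6)(W), (5,6)(W), all W → L
Every other cell has at least one move into one of the L cells above, so it is W.
L cells per row: a=0: 5, a=1: 5, a=2: 5, a=3: 5, a=4: 0, a=5: 4, a=6: 4; total 28.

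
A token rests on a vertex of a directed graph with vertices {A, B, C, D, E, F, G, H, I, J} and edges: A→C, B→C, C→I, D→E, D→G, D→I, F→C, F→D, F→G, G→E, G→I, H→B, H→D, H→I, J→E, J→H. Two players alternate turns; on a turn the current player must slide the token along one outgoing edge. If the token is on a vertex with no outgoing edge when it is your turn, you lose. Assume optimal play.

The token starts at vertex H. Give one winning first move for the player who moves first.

Build the W/L table. Terminal = L. A non-terminal position is W if it has a move to some L; otherwise it is L.
Every edge goes from a vertex to one that appears earlier in the order I, E, G, D, C, B, F, H, J, A, so processing vertices in that order labels each vertex after all of its successors.
I: no outgoing edge → L
E: no outgoing edge → L
G: reaches L-position E → W
D: reaches L-position E → W
C: reaches L-position I → W
B: only reaches C(W), which is W → L
F: only reaches C(W), D(W), G(W), all W → L
H: reaches L-position B → W
J: reaches L-position E → W
A: only reaches C(W), which is W → L
From H, the L positions reachable in one move are: B, I. Any move reaching one of these is winning.

Move to B.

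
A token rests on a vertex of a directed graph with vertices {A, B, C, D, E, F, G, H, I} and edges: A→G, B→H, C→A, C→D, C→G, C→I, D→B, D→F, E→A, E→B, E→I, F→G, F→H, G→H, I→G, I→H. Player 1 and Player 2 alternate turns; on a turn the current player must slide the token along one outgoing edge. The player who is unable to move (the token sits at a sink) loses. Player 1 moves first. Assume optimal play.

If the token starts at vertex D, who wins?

Compute win/loss labels from the base case upward. A position with no move is L. Any other position is W if it can reach an L in one move, else L.
Every edge goes from a vertex to one that appears earlier in the order H, G, B, F, I, A, D, C, E, so processing vertices in that order labels each vertex after all of its successors.
H: no outgoing edge → L
G: reaches L-position H → W
B: reaches L-position H → W
F: reaches L-position H → W
I: reaches L-position H → W
A: only reaches G(W), which is W → L
D: only reaches F(W), B(W), all W → L
C: reaches L-position D → W
E: reaches L-position A → W
Every move from D reaches a W position, so the mover loses.

Player 2 wins.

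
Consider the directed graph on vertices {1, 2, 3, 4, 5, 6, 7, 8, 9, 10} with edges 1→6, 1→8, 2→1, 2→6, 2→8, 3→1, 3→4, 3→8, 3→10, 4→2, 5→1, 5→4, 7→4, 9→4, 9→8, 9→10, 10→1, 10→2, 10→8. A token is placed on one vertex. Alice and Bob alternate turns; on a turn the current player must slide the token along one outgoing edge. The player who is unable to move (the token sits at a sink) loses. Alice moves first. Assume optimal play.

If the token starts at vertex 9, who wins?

Compute win/loss labels from the base case upward. A position with no move is L. Any other position is W if it can reach an L in one move, else L.
Every edge goes from a vertex to one that appears earlier in the order 8, 6, 1, 2, 10, 4, 7, 3, 5, 9, so processing vertices in that order labels each vertex after all of its successors.
8: no outgoing edge → L
6: no outgoing edge → L
1: can move to 6, which is L ⇒ W
2: can move to 6, which is L ⇒ W
10: can move to 8, which is L ⇒ W
4: the only move is to 2(W), a W ⇒ L
7: can move to 4, which is L ⇒ W
3: can move to 4, which is L ⇒ W
5: can move to 4, which is L ⇒ W
9: can move to 4, which is L ⇒ W
The starting position 9 is W: Alice should move to 4, handing over an L position.

Alice wins.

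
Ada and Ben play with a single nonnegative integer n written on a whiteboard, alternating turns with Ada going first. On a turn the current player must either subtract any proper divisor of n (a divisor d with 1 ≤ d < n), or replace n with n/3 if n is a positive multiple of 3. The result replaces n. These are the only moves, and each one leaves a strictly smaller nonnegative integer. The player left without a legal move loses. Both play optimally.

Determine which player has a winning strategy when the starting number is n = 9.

Work bottom-up. With no move the player to move loses. Otherwise the position is W if at least one move leads to an L position for the opponent, and L if every move leads to a W.
n=0: no move → L
n=1: no move → L
n=2: →1(L), so W
n=3: →1(L), so W
n=4: →2(W), 3(W) — all W, so L
n=5: →4(L), so W
n=6: →4(L), so W
n=7: →6(W) only, which is W, so L
n=8: →4(L), so W
n=9: →3(W), 6(W), 8(W) — all W, so L
The starting position 9 is L: whatever Ada does, the opponent receives a W position.

Ben wins.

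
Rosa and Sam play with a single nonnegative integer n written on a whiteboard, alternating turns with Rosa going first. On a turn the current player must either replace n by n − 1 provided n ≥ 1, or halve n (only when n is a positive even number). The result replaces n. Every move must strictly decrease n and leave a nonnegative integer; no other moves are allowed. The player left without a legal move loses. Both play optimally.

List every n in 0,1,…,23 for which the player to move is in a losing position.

Compute win/loss labels from the base case upward. A position with no move is L. Any other position is W if it can reach an L in one move, else L.
n=0: no move → L
n=1: W (go to 0, an L position)
n=2: L (sole option 1(W) is W)
n=3: W (go to 2, an L position)
n=4: W (go to 2, an L position)
n=5: L (sole option 4(W) is W)
n=6: W (go to 5, an L position)
n=7: L (sole option 6(W) is W)
n=8: W (go to 7, an L position)
n=9: L (sole option 8(W) is W)
n=10: W (go to 5, an L position)
n=11: L (sole option 10(W) is W)
n=12: W (go to 11, an L position)
n=13: L (sole option 12(W) is W)
n=14: W (go to 7, an L position)
n=15: L (sole option 14(W) is W)
n=16: W (go to 15, an L position)
n=17: L (sole option 16(W) is W)
n=18: W (go to 9, an L position)
n=19: L (sole option 18(W) is W)
n=20: W (go to 19, an L position)
n=21: L (sole option 20(W) is W)
n=22: W (go to 11, an L position)
n=23: L (sole option 22(W) is W)
The losing starting values of n are exactly the entries labelled L in this table (12 of them).

0, 2, 5, 7, 9, 11, 13, 15, 17, 19, 21, 23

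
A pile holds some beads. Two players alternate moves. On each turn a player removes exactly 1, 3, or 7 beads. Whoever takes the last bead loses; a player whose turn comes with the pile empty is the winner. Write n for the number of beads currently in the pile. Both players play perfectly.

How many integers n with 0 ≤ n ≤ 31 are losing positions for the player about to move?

16

Label each position W (a win for the player to move) or L (a loss). A position with no legal move is W; any other position is W exactly when some move reaches an L, and L when every move reaches a W.
n=0: no move; the opponent has just taken the last bead and therefore loses → W
n=1: only reaches 0(W), which is W → L
n=2: reaches L-position 1 → W
n=3: only reaches 2(W), 0(W), all W → L
n=4: reaches L-position 3 → W
n=5: only reaches 4(W), 2(W), all W → L
n=6: reaches L-position 5 → W
n=7: only reaches 6(W), 4(W), 0(W), all W → L
n=8: reaches L-position 7 → W
n=9: only reaches 8(W), 6(W), 2(W), all W → L
n=10: reaches L-position 9 → W
n=11: only reaches 10(W), 8(W), 4(W), all W → L
n=12: reaches L-position 11 → W
n=13: only reaches 12(W), 10(W), 6(W), all W → L
n=14: reaches L-position 13 → W
n=15: only reaches 14(W), 12(W), 8(W), all W → L
n=16: reaches L-position 15 → W
n=17: only reaches 16(W), 14(W), 10(W), all W → L
n=18: reaches L-position 17 → W
n=19: only reaches 18(W), 16(W), 12(W), all W → L
n=20: reaches L-position 19 → W
n=21: only reaches 20(W), 18(W), 14(W), all W → L
n=22: reaches L-position 21 → W
n=23: only reaches 22(W), 20(W), 16(W), all W → L
n=24: reaches L-position 23 → W
n=25: only reaches 24(W), 22(W), 18(W), all W → L
n=26: reaches L-position 25 → W
n=27: only reaches 26(W), 24(W), 20(W), all W → L
n=28: reaches L-position 27 → W
n=29: only reaches 28(W), 26(W), 22(W), all W → L
n=30: reaches L-position 29 → W
n=31: only reaches 30(W), 28(W), 24(W), all W → L
L entries with 0 ≤ n ≤ 31: n = 1, 3, 5, 7, 9, 11, 13, 15, 17, 19, 21, 23, 25, 27, 29, 31; that makes 16.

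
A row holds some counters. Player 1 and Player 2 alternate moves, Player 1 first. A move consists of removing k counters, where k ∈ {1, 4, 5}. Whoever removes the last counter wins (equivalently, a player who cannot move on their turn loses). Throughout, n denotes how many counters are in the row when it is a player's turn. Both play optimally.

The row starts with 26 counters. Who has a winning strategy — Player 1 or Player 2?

Build the W/L table. Terminal = L. A non-terminal position is W if it has a move to some L; otherwise it is L.
n=0: no move → L
n=1: reaches L-position 0 → W
n=2: only reaches 1(W), which is W → L
n=3: reaches L-position 2 → W
n=4: reaches L-position 0 → W
n=5: reaches L-position 0 → W
n=6: reaches L-position 2 → W
n=7: reaches L-position 2 → W
n=8: only reaches 7(W), 4(W), 3(W), all W → L
n=9: reaches L-position 8 → W
n=10: only reaches 9(W), 6(W), 5(W), all W → L
n=11: reaches L-position 10 → W
n=12: reaches L-position 8 → W
n=13: reaches L-position 8 → W
n=14: reaches L-position 10 → W
n=15: reaches L-position 10 → W
n=16: only reaches 15(W), 12(W), 11(W), all W → L
n=17: reaches L-position 16 → W
n=18: only reaches 17(W), 14(W), 13(W), all W → L
n=19: reaches L-position 18 → W
n=20: reaches L-position 16 → W
n=21: reaches L-position 16 → W
n=22: reaches L-position 18 → W
n=23: reaches L-position 18 → W
n=24: only reaches 23(W), 20(W), 19(W), all W → L
n=25: reaches L-position 24 → W
n=26: only reaches 25(W), 22(W), 21(W), all W → L
Every move from 26 reaches a W position, so the mover loses.

Player 2 wins.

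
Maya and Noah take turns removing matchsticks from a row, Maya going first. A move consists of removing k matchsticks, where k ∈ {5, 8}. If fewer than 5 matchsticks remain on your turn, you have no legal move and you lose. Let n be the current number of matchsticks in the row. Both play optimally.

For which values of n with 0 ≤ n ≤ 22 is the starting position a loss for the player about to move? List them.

0, 1, 2, 3, 4, 13, 14, 15, 16, 17

Compute win/loss labels from the base case upward. A position with no move is L. Any other position is W if it can reach an L in one move, else L.
n=0: no move → L
n=1: no move → L
n=2: no move → L
n=3: no move → L
n=4: no move → L
n=5: reaches L-position 0 → W
n=6: reaches L-position 1 → W
n=7: reaches L-position 2 → W
n=8: reaches L-position 3 → W
n=9: reaches L-position 4 → W
n=10: reaches L-position 2 → W
n=11: reaches L-position 3 → W
n=12: reaches L-position 4 → W
n=13: only reaches 8(W), 5(W), all W → L
n=14: only reaches 9(W), 6(W), all W → L
n=15: only reaches 10(W), 7(W), all W → L
n=16: only reaches 11(W), 8(W), all W → L
n=17: only reaches 12(W), 9(W), all W → L
n=18: reaches L-position 13 → W
n=19: reaches L-position 14 → W
n=20: reaches L-position 15 → W
n=21: reaches L-position 16 → W
n=22: reaches L-position 17 → W
The losing starting values of n are exactly the entries labelled L in this table (10 of them).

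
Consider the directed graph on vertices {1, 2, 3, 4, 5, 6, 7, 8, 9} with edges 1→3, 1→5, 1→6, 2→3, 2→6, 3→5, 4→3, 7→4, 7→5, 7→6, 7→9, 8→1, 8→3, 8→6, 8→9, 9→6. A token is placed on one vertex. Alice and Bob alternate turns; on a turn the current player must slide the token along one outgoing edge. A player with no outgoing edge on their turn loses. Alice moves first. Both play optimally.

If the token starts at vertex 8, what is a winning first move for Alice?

Label each position W (a win for the player to move) or L (a loss). A position with no legal move is L; any other position is W exactly when some move reaches an L, and L when every move reaches a W.
Every edge goes from a vertex to one that appears earlier in the order 5, 6, 3, 1, 2, 9, 4, 8, 7, so processing vertices in that order labels each vertex after all of its successors.
5: no outgoing edge → L
6: no outgoing edge → L
3: W (go to 5, an L position)
1: W (go to 6, an L position)
2: W (go to 6, an L position)
9: W (go to 6, an L position)
4: L (sole option 3(W) is W)
8: W (go to 6, an L position)
7: W (go to 4, an L position)
From 8, the L positions reachable in one move are: 6.

Move to 6.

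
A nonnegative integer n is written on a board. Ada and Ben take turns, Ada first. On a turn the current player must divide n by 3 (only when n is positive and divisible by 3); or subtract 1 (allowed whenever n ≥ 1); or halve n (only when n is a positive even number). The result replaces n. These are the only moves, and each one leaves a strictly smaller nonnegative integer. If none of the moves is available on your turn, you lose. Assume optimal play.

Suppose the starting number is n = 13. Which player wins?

Ben wins.

Use the standard recursion: the mover loses at a terminal position; elsewhere, the mover wins exactly when some move hands the opponent an L position.
n=0: no move → L
n=1: reaches L-position 0 → W
n=2: only reaches 1(W), which is W → L
n=3: reaches L-position 2 → W
n=4: reaches L-position 2 → W
n=5: only reaches 4(W), which is W → L
n=6: reaches L-position 2 → W
n=7: only reaches 6(W), which is W → L
n=8: reaches L-position 7 → W
n=9: only reaches 3(W), 8(W), all W → L
n=10: reaches L-position 5 → W
n=11: only reaches 10(W), which is W → L
n=12: reaches L-position 11 → W
n=13: only reaches 12(W), which is W → L
The starting position 13 is L: whatever Ada does, the opponent receives a W position.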